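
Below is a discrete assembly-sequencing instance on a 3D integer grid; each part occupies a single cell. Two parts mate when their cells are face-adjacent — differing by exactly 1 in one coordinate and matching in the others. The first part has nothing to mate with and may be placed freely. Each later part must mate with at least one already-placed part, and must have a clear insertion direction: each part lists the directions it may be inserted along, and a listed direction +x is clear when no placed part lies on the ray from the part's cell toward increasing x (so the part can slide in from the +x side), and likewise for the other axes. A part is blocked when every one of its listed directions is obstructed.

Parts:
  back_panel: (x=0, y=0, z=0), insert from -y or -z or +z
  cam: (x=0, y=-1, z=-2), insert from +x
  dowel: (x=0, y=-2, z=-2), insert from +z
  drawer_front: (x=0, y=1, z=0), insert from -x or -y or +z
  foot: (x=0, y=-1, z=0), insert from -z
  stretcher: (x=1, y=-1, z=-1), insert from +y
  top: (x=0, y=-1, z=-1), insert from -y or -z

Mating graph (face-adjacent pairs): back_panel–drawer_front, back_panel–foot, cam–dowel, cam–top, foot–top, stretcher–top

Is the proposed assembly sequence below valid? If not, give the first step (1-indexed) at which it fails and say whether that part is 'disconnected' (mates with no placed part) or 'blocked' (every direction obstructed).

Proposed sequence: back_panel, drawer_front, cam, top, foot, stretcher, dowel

1. back_panel@(0, 0, 0) [-y clear] — {back_panel}
2. drawer_front@(0, 1, 0) [-x clear] — {back_panel, drawer_front}
3. cam@(0, -1, -2) — no placed neighbour ⇒ disconnected

Invalid at step 3 (disconnected)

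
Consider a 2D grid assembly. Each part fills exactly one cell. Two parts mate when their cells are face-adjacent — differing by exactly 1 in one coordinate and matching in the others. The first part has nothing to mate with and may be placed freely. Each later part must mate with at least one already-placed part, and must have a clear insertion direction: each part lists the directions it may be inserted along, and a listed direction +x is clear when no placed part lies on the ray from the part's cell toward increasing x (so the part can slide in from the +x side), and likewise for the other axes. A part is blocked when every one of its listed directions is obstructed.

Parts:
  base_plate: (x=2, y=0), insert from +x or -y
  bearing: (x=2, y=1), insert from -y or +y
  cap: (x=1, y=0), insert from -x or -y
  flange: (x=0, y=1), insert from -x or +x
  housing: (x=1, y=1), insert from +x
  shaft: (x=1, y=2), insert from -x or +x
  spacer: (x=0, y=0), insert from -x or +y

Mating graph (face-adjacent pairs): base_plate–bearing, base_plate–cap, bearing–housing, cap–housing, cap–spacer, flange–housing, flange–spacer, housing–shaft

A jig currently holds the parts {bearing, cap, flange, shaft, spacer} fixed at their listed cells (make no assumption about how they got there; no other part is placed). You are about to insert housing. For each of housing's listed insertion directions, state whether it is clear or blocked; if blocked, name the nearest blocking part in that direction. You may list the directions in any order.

+x: blocked by bearing

+x: nearest on ray is bearing@(2, 1) ⇒ blocked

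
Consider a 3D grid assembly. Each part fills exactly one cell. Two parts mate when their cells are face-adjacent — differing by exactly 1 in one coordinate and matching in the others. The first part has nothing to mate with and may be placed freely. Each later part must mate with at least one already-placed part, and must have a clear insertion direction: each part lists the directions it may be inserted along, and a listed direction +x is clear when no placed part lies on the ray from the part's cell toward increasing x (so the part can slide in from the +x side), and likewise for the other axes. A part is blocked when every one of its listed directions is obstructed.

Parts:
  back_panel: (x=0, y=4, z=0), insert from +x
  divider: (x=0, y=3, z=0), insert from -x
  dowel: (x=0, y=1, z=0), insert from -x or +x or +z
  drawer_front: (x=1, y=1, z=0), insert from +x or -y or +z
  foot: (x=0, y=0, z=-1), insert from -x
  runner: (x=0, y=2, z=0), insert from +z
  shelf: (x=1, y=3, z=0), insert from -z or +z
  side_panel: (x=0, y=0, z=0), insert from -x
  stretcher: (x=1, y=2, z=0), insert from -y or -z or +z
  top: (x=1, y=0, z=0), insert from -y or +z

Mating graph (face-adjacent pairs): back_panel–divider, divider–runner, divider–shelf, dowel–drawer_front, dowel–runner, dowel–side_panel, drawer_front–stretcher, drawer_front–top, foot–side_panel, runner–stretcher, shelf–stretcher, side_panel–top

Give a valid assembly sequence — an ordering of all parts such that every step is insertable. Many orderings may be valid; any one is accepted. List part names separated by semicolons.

1. back_panel@(0, 4, 0) [+x clear] — {back_panel}
2. divider@(0, 3, 0) [-x clear] — {back_panel, divider}
3. runner@(0, 2, 0) [+z clear] — {back_panel, divider, runner}
4. dowel@(0, 1, 0) [-x clear] — {back_panel, divider, dowel, runner}
5. drawer_front@(1, 1, 0) [+x clear] — {back_panel, divider, dowel, drawer_front, runner}
6. side_panel@(0, 0, 0) [-x clear] — {back_panel, divider, dowel, drawer_front, runner, side_panel}
7. foot@(0, 0, -1) [-x clear] — {back_panel, divider, dowel, drawer_front, foot, runner, side_panel}
8. top@(1, 0, 0) [-y clear] — {back_panel, divider, dowel, drawer_front, foot, runner, side_panel, top}
9. stretcher@(1, 2, 0) [-z clear] — {back_panel, divider, dowel, drawer_front, foot, runner, side_panel, stretcher, top}
10. shelf@(1, 3, 0) [-z clear] — {back_panel, divider, dowel, drawer_front, foot, runner, shelf, side_panel, stretcher, top}

back_panel; divider; runner; dowel; drawer_front; side_panel; foot; top; stretcher; shelf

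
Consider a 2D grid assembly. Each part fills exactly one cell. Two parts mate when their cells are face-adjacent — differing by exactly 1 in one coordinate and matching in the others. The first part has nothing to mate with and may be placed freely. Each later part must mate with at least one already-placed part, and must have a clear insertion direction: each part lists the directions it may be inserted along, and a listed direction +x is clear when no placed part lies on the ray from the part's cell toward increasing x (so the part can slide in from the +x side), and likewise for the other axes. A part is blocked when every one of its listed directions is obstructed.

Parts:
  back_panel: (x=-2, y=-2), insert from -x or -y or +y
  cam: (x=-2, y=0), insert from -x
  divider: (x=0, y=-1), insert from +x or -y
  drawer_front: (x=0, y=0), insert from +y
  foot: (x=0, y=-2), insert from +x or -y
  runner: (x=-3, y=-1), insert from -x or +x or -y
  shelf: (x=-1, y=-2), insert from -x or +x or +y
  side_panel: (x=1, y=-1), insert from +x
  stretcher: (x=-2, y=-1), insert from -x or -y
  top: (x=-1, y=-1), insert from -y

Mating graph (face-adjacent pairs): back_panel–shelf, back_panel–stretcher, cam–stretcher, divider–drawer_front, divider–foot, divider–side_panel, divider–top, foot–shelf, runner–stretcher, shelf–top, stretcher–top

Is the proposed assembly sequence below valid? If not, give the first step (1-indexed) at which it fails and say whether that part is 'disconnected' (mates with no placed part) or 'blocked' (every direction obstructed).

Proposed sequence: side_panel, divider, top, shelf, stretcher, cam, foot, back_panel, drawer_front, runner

1. side_panel@(1, -1) [+x clear] — {side_panel}
2. divider@(0, -1) [-y clear] — {divider, side_panel}
3. top@(-1, -1) [-y clear] — {divider, side_panel, top}
4. shelf@(-1, -2) [-x clear] — {divider, shelf, side_panel, top}
5. stretcher@(-2, -1) [-x clear] — {divider, shelf, side_panel, stretcher, top}
6. cam@(-2, 0) [-x clear] — {cam, divider, shelf, side_panel, stretcher, top}
7. foot@(0, -2) [+x clear] — {cam, divider, foot, shelf, side_panel, stretcher, top}
8. back_panel@(-2, -2) [-x clear] — {back_panel, cam, divider, foot, shelf, side_panel, stretcher, top}
9. drawer_front@(0, 0) [+y clear] — {back_panel, cam, divider, drawer_front, foot, shelf, side_panel, stretcher, top}
10. runner@(-3, -1) [-x clear] — {back_panel, cam, divider, drawer_front, foot, runner, shelf, side_panel, stretcher, top}

Valid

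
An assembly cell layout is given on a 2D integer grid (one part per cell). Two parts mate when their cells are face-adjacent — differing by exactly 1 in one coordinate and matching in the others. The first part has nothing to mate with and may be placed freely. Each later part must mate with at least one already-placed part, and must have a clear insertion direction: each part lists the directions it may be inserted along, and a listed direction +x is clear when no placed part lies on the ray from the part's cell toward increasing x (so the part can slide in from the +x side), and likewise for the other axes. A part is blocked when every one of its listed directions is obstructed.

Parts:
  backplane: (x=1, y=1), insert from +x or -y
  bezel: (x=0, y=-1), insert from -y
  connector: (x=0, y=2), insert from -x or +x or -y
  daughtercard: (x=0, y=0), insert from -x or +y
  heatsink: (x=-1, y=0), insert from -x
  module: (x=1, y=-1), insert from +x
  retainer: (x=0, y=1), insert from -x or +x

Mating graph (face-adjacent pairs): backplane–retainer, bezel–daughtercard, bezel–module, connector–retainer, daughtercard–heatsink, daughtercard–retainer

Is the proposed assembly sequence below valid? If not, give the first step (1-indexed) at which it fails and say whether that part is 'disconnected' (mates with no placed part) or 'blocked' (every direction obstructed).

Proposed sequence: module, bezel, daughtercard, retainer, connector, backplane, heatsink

1. module@(1, -1) [+x clear] — {module}
2. bezel@(0, -1) [-y clear] — {bezel, module}
3. daughtercard@(0, 0) [-x clear] — {bezel, daughtercard, module}
4. retainer@(0, 1) [-x clear] — {bezel, daughtercard, module, retainer}
5. connector@(0, 2) [-x clear] — {bezel, connector, daughtercard, module, retainer}
6. backplane@(1, 1) [+x clear] — {backplane, bezel, connector, daughtercard, module, retainer}
7. heatsink@(-1, 0) [-x clear] — {backplane, bezel, connector, daughtercard, heatsink, module, retainer}

Valid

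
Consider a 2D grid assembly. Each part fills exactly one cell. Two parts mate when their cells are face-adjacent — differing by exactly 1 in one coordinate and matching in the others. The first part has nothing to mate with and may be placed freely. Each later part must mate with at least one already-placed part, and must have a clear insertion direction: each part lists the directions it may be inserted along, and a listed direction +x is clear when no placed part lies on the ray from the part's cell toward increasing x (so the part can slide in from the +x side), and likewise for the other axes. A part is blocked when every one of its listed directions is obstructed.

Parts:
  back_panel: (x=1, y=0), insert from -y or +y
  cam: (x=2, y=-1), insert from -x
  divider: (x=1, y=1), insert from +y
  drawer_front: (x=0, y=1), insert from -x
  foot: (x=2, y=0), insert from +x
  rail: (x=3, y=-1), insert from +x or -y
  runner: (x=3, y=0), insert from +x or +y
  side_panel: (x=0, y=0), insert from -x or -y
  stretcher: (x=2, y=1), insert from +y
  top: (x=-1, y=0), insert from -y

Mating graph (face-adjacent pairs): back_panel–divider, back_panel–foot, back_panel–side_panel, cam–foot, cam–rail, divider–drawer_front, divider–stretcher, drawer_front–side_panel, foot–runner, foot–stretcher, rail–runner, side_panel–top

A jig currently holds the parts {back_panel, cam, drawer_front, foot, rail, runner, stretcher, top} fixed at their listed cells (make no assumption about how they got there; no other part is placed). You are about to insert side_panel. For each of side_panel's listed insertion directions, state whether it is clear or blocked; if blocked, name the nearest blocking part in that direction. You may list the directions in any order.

-x: blocked by top; -y: clear

-x: nearest on ray is top@(-1, 0) ⇒ blocked
-y: ray from side_panel(0, 0) has no placed part ⇒ clear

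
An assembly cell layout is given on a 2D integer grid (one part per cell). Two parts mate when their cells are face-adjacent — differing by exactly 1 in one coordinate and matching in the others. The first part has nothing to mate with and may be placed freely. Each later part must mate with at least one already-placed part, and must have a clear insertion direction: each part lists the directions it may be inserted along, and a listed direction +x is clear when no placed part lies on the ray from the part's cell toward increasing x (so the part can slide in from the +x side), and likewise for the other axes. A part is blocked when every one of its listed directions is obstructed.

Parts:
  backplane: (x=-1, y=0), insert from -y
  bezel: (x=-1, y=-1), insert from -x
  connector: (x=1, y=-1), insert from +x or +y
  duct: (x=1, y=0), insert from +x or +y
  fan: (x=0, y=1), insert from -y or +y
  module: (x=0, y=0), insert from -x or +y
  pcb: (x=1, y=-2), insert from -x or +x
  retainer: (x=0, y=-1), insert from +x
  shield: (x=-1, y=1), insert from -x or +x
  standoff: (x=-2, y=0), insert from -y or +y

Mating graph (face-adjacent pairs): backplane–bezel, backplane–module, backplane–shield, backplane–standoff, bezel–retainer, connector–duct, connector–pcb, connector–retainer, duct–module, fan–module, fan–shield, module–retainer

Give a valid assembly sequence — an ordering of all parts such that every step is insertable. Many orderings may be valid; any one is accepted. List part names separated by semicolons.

1. standoff@(-2, 0) [-y clear] — {standoff}
2. backplane@(-1, 0) [-y clear] — {backplane, standoff}
3. module@(0, 0) [+y clear] — {backplane, module, standoff}
4. shield@(-1, 1) [-x clear] — {backplane, module, shield, standoff}
5. bezel@(-1, -1) [-x clear] — {backplane, bezel, module, shield, standoff}
6. duct@(1, 0) [+x clear] — {backplane, bezel, duct, module, shield, standoff}
7. fan@(0, 1) [+y clear] — {backplane, bezel, duct, fan, module, shield, standoff}
8. retainer@(0, -1) [+x clear] — {backplane, bezel, duct, fan, module, retainer, shield, standoff}
9. connector@(1, -1) [+x clear] — {backplane, bezel, connector, duct, fan, module, retainer, shield, standoff}
10. pcb@(1, -2) [-x clear] — {backplane, bezel, connector, duct, fan, module, pcb, retainer, shield, standoff}

standoff; backplane; module; shield; bezel; duct; fan; retainer; connector; pcb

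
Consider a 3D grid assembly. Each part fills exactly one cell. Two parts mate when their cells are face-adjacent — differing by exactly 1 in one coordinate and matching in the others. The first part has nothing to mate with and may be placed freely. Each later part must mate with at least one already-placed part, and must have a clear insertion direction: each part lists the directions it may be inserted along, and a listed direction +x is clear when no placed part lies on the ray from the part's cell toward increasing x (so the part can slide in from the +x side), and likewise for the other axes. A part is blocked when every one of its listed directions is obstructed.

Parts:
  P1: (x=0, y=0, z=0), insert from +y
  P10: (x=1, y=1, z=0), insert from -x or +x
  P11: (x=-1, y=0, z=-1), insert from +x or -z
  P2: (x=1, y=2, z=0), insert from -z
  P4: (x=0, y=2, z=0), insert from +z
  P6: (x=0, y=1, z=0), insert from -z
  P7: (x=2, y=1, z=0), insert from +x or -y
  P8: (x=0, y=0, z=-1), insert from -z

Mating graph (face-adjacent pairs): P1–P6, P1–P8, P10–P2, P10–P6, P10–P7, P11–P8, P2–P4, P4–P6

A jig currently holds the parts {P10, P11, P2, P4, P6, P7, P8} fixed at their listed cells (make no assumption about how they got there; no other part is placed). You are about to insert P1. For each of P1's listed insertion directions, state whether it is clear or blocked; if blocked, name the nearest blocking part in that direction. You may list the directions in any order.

+y: blocked by P6

+y: nearest on ray is P6@(0, 1, 0) ⇒ blocked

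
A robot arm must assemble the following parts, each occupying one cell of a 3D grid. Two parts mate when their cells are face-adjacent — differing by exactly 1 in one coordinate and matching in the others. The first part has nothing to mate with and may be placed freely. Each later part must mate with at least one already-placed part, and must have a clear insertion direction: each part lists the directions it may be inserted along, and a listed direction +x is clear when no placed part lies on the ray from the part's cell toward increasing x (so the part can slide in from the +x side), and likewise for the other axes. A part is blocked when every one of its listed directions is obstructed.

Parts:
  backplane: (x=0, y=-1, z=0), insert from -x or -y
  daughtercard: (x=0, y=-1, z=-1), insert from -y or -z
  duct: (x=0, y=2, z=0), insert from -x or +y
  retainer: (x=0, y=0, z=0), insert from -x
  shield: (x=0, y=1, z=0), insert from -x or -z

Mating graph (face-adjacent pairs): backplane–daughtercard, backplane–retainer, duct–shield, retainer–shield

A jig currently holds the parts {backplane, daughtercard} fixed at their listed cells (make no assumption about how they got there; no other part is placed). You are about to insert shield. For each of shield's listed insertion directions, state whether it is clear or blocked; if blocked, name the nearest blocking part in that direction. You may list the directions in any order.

-x: clear; -z: clear

-x: ray from shield(0, 1, 0) has no placed part ⇒ clear
-z: ray from shield(0, 1, 0) has no placed part ⇒ clear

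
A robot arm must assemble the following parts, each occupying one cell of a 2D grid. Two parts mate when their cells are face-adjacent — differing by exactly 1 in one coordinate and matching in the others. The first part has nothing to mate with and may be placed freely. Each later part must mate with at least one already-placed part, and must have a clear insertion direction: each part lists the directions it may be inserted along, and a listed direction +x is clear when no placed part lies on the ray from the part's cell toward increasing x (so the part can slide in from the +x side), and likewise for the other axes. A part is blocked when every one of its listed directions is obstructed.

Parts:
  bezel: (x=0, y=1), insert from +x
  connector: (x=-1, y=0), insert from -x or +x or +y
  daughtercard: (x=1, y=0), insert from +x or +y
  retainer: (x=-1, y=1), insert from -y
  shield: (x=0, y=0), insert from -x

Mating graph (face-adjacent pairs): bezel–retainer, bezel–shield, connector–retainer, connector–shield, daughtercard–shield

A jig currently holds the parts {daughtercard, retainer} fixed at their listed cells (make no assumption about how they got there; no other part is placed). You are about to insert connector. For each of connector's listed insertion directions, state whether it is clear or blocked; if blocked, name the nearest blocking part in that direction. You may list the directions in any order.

+x: blocked by daughtercard; +y: blocked by retainer; -x: clear

-x: ray from connector(-1, 0) has no placed part ⇒ clear
+x: nearest on ray is daughtercard@(1, 0) ⇒ blocked
+y: nearest on ray is retainer@(-1, 1) ⇒ blocked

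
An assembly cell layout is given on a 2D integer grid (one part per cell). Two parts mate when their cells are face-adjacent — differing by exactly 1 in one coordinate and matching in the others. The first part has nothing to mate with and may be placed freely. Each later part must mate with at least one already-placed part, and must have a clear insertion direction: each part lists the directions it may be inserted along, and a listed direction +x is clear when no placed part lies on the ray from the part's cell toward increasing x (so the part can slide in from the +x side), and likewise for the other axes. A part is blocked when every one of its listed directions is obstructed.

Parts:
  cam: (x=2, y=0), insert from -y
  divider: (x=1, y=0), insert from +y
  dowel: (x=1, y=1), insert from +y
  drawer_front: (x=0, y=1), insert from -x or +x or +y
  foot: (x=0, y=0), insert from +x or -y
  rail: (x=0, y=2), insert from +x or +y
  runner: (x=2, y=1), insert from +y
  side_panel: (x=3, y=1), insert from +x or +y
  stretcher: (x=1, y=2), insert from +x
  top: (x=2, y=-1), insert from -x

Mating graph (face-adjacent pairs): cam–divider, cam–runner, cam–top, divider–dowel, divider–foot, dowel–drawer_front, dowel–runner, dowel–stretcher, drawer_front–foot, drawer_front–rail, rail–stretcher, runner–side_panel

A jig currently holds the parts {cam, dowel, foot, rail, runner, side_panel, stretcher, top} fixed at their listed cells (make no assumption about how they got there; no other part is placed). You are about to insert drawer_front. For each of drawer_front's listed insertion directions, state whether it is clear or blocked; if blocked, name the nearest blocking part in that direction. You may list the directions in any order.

-x: ray from drawer_front(0, 1) has no placed part ⇒ clear
+x: nearest on ray is dowel@(1, 1) ⇒ blocked
+y: nearest on ray is rail@(0, 2) ⇒ blocked

+x: blocked by dowel; +y: blocked by rail; -x: clear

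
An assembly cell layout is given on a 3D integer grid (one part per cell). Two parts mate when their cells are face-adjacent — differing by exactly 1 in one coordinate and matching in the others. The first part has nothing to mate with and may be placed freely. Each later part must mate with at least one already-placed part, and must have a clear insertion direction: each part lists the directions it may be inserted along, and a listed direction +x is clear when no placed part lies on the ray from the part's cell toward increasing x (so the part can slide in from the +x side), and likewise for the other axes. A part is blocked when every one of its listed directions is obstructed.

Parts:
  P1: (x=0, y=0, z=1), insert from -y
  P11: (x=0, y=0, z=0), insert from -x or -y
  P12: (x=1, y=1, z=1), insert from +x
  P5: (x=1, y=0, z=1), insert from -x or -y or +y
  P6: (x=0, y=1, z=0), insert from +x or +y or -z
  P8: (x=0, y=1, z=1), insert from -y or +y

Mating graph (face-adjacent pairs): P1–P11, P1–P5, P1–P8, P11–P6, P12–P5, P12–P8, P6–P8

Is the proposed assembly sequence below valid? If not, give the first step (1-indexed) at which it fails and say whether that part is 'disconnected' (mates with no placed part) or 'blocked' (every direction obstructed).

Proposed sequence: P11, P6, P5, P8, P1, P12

1. P11@(0, 0, 0) [-x clear] — {P11}
2. P6@(0, 1, 0) [+x clear] — {P11, P6}
3. P5@(1, 0, 1) — no placed neighbour ⇒ disconnected

Invalid at step 3 (disconnected)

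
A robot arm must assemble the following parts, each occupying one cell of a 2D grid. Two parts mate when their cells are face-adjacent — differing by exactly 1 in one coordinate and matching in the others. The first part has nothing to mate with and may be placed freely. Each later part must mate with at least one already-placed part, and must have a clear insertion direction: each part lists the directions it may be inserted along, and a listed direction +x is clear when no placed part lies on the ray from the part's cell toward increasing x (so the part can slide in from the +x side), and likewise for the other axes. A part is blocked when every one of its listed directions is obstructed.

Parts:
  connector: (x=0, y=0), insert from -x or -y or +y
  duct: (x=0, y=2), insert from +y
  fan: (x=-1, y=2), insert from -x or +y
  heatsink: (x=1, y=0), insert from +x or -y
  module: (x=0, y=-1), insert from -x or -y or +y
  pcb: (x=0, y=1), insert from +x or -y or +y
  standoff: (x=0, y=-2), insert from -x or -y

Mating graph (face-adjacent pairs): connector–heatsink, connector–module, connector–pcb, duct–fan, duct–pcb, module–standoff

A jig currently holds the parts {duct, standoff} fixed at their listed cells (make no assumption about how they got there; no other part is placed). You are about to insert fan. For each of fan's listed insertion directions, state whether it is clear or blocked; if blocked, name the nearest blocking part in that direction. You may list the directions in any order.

-x: ray from fan(-1, 2) has no placed part ⇒ clear
+y: ray from fan(-1, 2) has no placed part ⇒ clear

+y: clear; -x: clear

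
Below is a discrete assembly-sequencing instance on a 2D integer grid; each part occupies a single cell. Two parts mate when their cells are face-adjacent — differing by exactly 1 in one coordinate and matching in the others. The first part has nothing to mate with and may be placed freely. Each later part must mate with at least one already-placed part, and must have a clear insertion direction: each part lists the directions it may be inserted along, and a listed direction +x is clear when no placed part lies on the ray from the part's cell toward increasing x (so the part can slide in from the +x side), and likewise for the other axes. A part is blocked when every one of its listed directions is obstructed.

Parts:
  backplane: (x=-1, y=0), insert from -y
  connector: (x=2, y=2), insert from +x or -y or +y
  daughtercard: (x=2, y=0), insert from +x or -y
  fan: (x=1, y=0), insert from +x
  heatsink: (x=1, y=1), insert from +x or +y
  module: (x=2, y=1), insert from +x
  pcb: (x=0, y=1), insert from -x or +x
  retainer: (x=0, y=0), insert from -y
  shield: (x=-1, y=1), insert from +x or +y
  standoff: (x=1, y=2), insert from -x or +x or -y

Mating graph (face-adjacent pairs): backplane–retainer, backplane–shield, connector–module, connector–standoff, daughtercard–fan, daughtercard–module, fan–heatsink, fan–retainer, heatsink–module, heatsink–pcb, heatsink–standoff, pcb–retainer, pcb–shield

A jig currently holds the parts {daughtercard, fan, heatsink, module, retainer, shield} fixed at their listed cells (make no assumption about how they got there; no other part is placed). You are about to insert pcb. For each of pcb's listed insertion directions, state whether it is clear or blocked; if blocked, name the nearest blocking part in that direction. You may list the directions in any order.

-x: nearest on ray is shield@(-1, 1) ⇒ blocked
+x: nearest on ray is heatsink@(1, 1) ⇒ blocked

+x: blocked by heatsink; -x: blocked by shield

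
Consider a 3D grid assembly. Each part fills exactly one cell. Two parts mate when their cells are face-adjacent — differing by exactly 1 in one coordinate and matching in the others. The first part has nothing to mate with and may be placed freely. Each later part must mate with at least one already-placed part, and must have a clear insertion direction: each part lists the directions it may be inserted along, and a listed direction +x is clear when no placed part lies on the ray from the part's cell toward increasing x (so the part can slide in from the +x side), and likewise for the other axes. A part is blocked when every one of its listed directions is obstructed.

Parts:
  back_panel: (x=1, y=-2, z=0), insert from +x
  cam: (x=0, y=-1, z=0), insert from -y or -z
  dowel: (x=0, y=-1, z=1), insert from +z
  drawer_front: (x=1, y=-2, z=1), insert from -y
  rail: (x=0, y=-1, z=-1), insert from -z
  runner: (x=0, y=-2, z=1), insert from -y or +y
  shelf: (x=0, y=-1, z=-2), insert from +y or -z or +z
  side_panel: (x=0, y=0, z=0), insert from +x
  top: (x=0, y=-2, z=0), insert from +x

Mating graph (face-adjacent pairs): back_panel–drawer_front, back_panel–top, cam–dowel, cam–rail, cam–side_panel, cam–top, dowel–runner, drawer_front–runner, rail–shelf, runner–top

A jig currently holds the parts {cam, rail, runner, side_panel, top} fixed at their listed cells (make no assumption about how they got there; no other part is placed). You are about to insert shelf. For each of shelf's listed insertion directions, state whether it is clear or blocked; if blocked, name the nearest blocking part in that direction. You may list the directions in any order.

+y: ray from shelf(0, -1, -2) has no placed part ⇒ clear
-z: ray from shelf(0, -1, -2) has no placed part ⇒ clear
+z: nearest on ray is rail@(0, -1, -1) ⇒ blocked

+y: clear; +z: blocked by rail; -z: clear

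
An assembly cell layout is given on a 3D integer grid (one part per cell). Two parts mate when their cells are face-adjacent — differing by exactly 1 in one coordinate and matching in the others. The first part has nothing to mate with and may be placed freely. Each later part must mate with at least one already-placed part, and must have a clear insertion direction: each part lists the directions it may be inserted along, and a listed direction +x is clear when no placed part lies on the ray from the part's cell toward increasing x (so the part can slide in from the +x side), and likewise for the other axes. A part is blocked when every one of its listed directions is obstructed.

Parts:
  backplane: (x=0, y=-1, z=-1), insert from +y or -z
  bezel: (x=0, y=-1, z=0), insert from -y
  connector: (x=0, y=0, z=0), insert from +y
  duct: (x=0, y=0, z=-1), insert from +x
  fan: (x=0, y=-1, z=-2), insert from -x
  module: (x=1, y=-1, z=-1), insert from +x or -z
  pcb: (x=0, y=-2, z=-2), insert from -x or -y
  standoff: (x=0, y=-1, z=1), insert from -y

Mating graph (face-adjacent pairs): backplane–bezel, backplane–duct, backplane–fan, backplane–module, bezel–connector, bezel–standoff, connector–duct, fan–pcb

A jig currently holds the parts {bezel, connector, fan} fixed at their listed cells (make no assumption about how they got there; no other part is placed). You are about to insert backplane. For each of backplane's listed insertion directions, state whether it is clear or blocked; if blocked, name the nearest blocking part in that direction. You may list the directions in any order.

+y: ray from backplane(0, -1, -1) has no placed part ⇒ clear
-z: nearest on ray is fan@(0, -1, -2) ⇒ blocked

+y: clear; -z: blocked by fan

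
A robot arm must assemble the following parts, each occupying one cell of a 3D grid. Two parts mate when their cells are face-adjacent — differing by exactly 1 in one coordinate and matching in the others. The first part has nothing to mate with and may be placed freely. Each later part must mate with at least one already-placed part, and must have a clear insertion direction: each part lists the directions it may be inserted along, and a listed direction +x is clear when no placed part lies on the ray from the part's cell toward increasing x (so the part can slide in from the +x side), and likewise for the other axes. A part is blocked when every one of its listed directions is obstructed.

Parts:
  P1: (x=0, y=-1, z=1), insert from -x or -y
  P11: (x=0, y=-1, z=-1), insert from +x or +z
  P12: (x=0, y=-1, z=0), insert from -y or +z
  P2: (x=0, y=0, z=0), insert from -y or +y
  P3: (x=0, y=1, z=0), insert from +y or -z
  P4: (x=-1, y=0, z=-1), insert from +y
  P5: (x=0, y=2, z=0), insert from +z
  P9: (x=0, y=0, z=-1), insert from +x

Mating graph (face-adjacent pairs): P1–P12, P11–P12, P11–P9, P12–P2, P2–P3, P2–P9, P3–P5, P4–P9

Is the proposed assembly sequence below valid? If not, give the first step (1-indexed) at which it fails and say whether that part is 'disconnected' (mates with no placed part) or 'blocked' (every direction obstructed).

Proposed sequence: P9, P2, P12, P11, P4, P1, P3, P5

Valid

1. P9@(0, 0, -1) [+x clear] — {P9}
2. P2@(0, 0, 0) [-y clear] — {P2, P9}
3. P12@(0, -1, 0) [-y clear] — {P12, P2, P9}
4. P11@(0, -1, -1) [+x clear] — {P11, P12, P2, P9}
5. P4@(-1, 0, -1) [+y clear] — {P11, P12, P2, P4, P9}
6. P1@(0, -1, 1) [-x clear] — {P1, P11, P12, P2, P4, P9}
7. P3@(0, 1, 0) [+y clear] — {P1, P11, P12, P2, P3, P4, P9}
8. P5@(0, 2, 0) [+z clear] — {P1, P11, P12, P2, P3, P4, P5, P9}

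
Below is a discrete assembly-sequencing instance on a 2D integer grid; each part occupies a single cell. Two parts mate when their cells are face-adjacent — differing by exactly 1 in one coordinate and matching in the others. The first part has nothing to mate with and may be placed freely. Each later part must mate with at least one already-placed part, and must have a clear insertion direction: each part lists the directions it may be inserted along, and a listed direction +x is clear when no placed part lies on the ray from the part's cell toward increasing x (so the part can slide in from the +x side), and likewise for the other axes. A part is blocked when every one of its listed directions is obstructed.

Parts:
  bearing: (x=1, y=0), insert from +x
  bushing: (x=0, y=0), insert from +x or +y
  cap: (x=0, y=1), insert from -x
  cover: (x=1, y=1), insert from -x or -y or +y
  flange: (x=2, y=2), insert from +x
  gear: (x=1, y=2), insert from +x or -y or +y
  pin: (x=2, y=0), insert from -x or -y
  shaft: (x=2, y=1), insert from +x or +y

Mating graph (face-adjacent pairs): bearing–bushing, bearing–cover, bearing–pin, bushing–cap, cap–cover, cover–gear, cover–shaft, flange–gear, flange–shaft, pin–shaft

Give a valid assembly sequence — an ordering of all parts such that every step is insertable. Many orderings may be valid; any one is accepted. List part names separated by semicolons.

cap; bushing; bearing; pin; cover; gear; flange; shaft

1. cap@(0, 1) [-x clear] — {cap}
2. bushing@(0, 0) [+x clear] — {bushing, cap}
3. bearing@(1, 0) [+x clear] — {bearing, bushing, cap}
4. pin@(2, 0) [-y clear] — {bearing, bushing, cap, pin}
5. cover@(1, 1) [+y clear] — {bearing, bushing, cap, cover, pin}
6. gear@(1, 2) [+x clear] — {bearing, bushing, cap, cover, gear, pin}
7. flange@(2, 2) [+x clear] — {bearing, bushing, cap, cover, flange, gear, pin}
8. shaft@(2, 1) [+x clear] — {bearing, bushing, cap, cover, flange, gear, pin, shaft}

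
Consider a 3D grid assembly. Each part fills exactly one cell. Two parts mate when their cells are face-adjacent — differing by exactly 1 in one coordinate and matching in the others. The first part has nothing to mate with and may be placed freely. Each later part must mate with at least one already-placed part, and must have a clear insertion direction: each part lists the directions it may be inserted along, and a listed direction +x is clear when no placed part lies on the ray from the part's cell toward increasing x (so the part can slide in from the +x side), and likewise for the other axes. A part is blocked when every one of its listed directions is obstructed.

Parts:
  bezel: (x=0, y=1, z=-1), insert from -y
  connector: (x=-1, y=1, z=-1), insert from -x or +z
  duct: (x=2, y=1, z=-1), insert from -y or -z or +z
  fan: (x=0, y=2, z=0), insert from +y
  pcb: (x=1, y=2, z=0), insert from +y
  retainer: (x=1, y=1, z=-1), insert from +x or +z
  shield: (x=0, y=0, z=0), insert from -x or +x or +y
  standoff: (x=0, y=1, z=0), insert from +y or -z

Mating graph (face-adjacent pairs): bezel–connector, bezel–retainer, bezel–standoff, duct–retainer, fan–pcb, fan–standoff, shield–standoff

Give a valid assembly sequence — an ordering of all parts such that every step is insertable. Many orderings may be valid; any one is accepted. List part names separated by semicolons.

standoff; fan; bezel; connector; shield; retainer; duct; pcb

1. standoff@(0, 1, 0) [+y clear] — {standoff}
2. fan@(0, 2, 0) [+y clear] — {fan, standoff}
3. bezel@(0, 1, -1) [-y clear] — {bezel, fan, standoff}
4. connector@(-1, 1, -1) [-x clear] — {bezel, connector, fan, standoff}
5. shield@(0, 0, 0) [-x clear] — {bezel, connector, fan, shield, standoff}
6. retainer@(1, 1, -1) [+x clear] — {bezel, connector, fan, retainer, shield, standoff}
7. duct@(2, 1, -1) [-y clear] — {bezel, connector, duct, fan, retainer, shield, standoff}
8. pcb@(1, 2, 0) [+y clear] — {bezel, connector, duct, fan, pcb, retainer, shield, standoff}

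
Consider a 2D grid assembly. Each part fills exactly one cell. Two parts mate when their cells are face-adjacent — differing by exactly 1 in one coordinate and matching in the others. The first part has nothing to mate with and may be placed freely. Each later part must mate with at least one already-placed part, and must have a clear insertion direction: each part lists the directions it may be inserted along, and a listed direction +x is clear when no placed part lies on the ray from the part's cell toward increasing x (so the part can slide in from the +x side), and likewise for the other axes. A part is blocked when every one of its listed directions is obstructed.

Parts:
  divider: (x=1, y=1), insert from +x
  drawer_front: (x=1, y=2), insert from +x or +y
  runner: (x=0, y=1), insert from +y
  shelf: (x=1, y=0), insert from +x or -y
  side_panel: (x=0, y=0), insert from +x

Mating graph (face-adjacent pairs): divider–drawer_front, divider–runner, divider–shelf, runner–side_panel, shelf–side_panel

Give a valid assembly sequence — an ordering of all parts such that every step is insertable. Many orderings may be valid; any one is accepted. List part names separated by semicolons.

side_panel; shelf; runner; divider; drawer_front

1. side_panel@(0, 0) [+x clear] — {side_panel}
2. shelf@(1, 0) [+x clear] — {shelf, side_panel}
3. runner@(0, 1) [+y clear] — {runner, shelf, side_panel}
4. divider@(1, 1) [+x clear] — {divider, runner, shelf, side_panel}
5. drawer_front@(1, 2) [+x clear] — {divider, drawer_front, runner, shelf, side_panel}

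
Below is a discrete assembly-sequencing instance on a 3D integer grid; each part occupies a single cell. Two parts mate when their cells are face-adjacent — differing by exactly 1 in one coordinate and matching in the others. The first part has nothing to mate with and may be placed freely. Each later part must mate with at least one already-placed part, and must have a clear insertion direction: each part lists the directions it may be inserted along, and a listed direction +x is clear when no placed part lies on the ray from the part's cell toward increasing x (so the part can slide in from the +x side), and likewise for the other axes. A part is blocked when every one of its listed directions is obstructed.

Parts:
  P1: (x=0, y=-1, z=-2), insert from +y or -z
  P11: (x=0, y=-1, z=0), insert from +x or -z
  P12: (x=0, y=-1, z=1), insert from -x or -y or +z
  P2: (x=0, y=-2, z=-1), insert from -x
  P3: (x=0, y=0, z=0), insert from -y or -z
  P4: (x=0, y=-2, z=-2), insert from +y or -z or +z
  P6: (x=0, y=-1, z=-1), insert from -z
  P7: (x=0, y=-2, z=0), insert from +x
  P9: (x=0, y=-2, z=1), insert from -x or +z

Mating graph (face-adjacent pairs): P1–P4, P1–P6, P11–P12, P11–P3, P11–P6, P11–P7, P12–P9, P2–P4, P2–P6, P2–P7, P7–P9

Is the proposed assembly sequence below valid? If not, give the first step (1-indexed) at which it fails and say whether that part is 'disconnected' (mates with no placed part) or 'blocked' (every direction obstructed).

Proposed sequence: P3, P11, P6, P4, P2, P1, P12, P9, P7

Invalid at step 4 (disconnected)

1. P3@(0, 0, 0) [-y clear] — {P3}
2. P11@(0, -1, 0) [+x clear] — {P11, P3}
3. P6@(0, -1, -1) [-z clear] — {P11, P3, P6}
4. P4@(0, -2, -2) — no placed neighbour ⇒ disconnected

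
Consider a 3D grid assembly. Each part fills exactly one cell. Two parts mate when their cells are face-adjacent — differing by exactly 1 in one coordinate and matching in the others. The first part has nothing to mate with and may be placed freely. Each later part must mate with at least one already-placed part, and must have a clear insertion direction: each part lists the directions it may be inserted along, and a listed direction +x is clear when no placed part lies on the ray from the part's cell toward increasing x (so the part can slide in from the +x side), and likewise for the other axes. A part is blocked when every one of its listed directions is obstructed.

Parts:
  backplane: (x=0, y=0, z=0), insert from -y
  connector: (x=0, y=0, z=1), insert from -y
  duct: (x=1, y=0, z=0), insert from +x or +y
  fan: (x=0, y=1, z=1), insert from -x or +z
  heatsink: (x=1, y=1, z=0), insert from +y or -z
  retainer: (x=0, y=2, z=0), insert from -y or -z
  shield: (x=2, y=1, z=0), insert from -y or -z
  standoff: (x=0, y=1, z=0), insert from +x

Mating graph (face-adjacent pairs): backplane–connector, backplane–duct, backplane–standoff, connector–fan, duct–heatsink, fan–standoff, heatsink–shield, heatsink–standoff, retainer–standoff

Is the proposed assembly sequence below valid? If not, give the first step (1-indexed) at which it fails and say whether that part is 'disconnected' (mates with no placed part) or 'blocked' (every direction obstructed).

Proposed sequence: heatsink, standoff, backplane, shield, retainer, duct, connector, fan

1. heatsink@(1, 1, 0) [+y clear] — {heatsink}
2. standoff@(0, 1, 0) — +x all obstructed ⇒ blocked

Invalid at step 2 (blocked)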